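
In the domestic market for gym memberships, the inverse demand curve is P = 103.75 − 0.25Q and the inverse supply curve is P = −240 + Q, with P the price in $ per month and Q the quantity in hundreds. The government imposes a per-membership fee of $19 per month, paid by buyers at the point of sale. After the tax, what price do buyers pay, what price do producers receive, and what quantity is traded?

Buyers pay $38.8; producers receive $19.8; quantity = 259.8.

Rewrite in direct form: Qd = 415 − 4P and Qs = P + 240.
Before the tax: set 415 − 4P = P + 240 → P* = $35, Q* = 275.
With the tax collected from buyers, demand (in seller-price terms) shifts: Qd = 415 − 4(P + 19).
New equilibrium: buyers pay $38.8, producers receive $19.8, Q = 259.8. (Wedge: Pb − Ps = 19.)
The less price-elastic side of the market bears the larger share of a per-unit tax.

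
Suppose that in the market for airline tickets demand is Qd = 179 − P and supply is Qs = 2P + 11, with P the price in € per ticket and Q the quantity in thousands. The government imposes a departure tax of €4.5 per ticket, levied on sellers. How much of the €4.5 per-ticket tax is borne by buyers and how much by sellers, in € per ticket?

Buyers bear €3 per ticket; sellers bear €1.5 per ticket.

Before the tax: set 179 − P = 2P + 11 → P* = €56, Q* = 123.
With the tax collected from sellers, supply shifts: Qs = 2(P − 4.5) + 11.
Solving gives Q = 120 with buyers paying €59 and sellers receiving €54.5 (the €4.5 wedge).
Burden on buyers: €3; on sellers: €1.5. (They sum to €4.5.)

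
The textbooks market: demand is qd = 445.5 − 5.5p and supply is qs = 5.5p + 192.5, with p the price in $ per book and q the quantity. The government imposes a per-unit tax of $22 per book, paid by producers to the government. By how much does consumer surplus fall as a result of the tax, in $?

Without the tax, 445.5 − 5.5p = 5.5p + 192.5 gives 11p = 253, so p* = $23 and q* = 319.
With the tax collected from producers, supply shifts: qs = 5.5(p − 22) + 192.5.
New equilibrium: buyers pay $34, producers receive $12, q = 258.5. (Wedge: pb − ps = 22.)
ΔCS is the trapezoid between Q = 258.5 and Q = 319 of height $11: ½ · (319 + 258.5) · 11 = $3176.25.

Consumer surplus falls by $3176.25.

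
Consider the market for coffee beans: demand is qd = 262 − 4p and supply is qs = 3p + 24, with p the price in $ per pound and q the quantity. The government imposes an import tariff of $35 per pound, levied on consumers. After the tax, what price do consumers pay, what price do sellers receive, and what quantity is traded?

Consumers pay $49; sellers receive $14; quantity = 66.

Without the tax, 262 − 4p = 3p + 24 gives 7p = 238, so p* = $34 and q* = 126.
With the tax collected from consumers, demand (in seller-price terms) shifts: qd = 262 − 4(p + 35).
New equilibrium: consumers pay $49, sellers receive $14, q = 66. (Wedge: pb − ps = 35.)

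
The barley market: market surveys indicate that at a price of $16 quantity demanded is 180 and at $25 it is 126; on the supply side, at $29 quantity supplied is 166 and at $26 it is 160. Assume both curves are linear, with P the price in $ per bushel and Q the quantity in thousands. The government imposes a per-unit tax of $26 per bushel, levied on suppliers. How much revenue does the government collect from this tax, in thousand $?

Tax revenue = $2886 thousand.

Demand slope: (126 − 180)/(25 − 16) = -6, so Qd = 276 − 6P.
Supply slope: (160 − 166)/(26 − 29) = 2, so Qs = 2P + 108.
Before the tax: set 276 − 6P = 2P + 108 → P* = $21, Q* = 150.
With the tax collected from suppliers, supply shifts: Qs = 2(P − 26) + 108.
New equilibrium: buyers pay $27.5, suppliers receive $1.5, Q = 111. (Wedge: Pb − Ps = 26.)
Revenue = t · Q = 26 · 111 = $2886.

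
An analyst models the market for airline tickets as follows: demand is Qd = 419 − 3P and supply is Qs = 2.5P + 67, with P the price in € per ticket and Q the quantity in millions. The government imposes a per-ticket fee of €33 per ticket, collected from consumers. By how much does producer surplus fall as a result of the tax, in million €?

Before the tax: set 419 − 3P = 2.5P + 67 → P* = €64, Q* = 227.
With the tax collected from consumers, demand (in seller-price terms) shifts: Qd = 419 − 3(P + 33).
New equilibrium: consumers pay €79, sellers receive €46, Q = 182. (Wedge: Pb − Ps = 33.)
ΔPS is the trapezoid between Q = 182 and Q = 227 of height €18: ½ · (227 + 182) · 18 = €3681.

Producer surplus falls by €3681 million.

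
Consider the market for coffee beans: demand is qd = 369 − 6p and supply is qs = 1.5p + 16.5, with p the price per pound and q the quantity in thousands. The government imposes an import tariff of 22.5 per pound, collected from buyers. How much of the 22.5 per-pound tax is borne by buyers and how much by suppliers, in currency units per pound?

Buyers bear 4.5 per pound; suppliers bear 18 per pound.

Without the tax, 369 − 6p = 1.5p + 16.5 gives 7.5p = 352.5, so p* = 47 and q* = 87.
With the tax collected from buyers, demand (in seller-price terms) shifts: qd = 369 − 6(p + 22.5).
New equilibrium: buyers pay 51.5, suppliers receive 29, q = 60. (Wedge: pb − ps = 22.5.)
Burden on buyers: 4.5; on suppliers: 18. (They sum to 22.5.)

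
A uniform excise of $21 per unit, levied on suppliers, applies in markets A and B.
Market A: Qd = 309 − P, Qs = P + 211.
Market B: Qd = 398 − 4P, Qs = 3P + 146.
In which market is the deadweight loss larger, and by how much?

Market A: pre-tax P* = $49, Q* = 260; post-tax Q = 249.5; deadweight loss = $110.25.
Market B: pre-tax P* = $36, Q* = 254; post-tax Q = 218; deadweight loss = $378.
Difference: $110.25 vs $378 → market B is larger by $267.75.

Market B, by $267.75.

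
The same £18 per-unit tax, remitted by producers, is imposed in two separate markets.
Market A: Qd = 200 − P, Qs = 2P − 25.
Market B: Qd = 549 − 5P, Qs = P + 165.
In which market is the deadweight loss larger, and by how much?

Market B, by £27.

Market A: pre-tax P* = £75, Q* = 125; post-tax Q = 113; deadweight loss = £108.
Market B: pre-tax P* = £64, Q* = 229; post-tax Q = 214; deadweight loss = £135.
Difference: £108 vs £135 → market B is larger by £27.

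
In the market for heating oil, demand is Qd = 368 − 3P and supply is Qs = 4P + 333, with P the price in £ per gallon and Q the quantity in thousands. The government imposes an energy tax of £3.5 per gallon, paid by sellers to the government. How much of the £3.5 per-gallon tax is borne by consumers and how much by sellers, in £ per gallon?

Before the tax: set 368 − 3P = 4P + 333 → P* = £5, Q* = 353.
With the tax collected from sellers, supply shifts: Qs = 4(P − 3.5) + 333.
New equilibrium: consumers pay £7, sellers receive £3.5, Q = 347. (Wedge: Pb − Ps = 3.5.)
Burden on consumers: £2; on sellers: £1.5. (They sum to £3.5.)

Consumers bear £2 per gallon; sellers bear £1.5 per gallon.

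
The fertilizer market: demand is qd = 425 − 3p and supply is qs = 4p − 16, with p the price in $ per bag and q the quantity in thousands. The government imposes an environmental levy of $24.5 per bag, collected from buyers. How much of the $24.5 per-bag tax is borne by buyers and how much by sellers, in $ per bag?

Buyers bear $14 per bag; sellers bear $10.5 per bag.

Before the tax: set 425 − 3p = 4p − 16 → p* = $63, q* = 236.
With the tax collected from buyers, demand (in seller-price terms) shifts: qd = 425 − 3(p + 24.5).
Solving gives q = 194 with buyers paying $77 and sellers receiving $52.5 (the $24.5 wedge).
Burden on buyers: $14; on sellers: $10.5. (They sum to $24.5.)
The less price-elastic side of the market bears the larger share of a per-unit tax.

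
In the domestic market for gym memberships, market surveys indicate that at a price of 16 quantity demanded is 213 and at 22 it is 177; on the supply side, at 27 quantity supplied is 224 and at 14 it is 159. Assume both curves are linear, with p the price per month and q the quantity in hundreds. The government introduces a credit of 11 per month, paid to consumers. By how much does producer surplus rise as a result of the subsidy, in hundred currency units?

Producer surplus rises by 1224 hundred.

Demand slope: (177 − 213)/(22 − 16) = -6, so qd = 309 − 6p.
Supply slope: (159 − 224)/(14 − 27) = 5, so qs = 5p + 89.
Before the subsidy: set 309 − 6p = 5p + 89 → p* = 20, q* = 189.
With a per-unit subsidy paid to consumers, each effectively pays p − 11, so demand becomes qd = 309 − 6(p − 11).
New equilibrium: consumers pay 15, suppliers receive 26, q = 219. (Wedge: pb − ps = −11.)
ΔPS is the trapezoid between Q = 219 and Q = 189 of height 6: ½ · (189 + 219) · 6 = 1224.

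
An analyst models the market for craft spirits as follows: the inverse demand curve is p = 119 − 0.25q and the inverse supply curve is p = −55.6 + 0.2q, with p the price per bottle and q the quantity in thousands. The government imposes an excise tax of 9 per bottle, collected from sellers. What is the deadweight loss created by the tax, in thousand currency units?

Inverting to q(p) form: qd = 476 − 4p; qs = 5p + 278.
Before the tax: set 476 − 4p = 5p + 278 → p* = 22, q* = 388.
With the tax collected from sellers, supply shifts: qs = 5(p − 9) + 278.
Solving gives q = 368 with consumers paying 27 and sellers receiving 18 (the 9 wedge).
Quantity falls by |ΔQ| = |388 − 368| = 20.
DWL = ½ · t · |ΔQ| = ½ · 9 · 20 = 90.

Deadweight loss = 90 thousand.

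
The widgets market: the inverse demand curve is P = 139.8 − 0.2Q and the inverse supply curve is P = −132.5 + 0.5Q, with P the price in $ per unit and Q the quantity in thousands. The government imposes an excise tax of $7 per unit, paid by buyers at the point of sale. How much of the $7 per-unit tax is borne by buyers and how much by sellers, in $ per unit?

Buyers bear $2 per unit; sellers bear $5 per unit.

Inverting to Q(P) form: Qd = 699 − 5P; Qs = 2P + 265.
Without the tax, 699 − 5P = 2P + 265 gives 7P = 434, so P* = $62 and Q* = 389.
With the tax collected from buyers, demand (in seller-price terms) shifts: Qd = 699 − 5(P + 7).
Solving gives Q = 379 with buyers paying $64 and sellers receiving $57 (the $7 wedge).
Burden on buyers: $2; on sellers: $5. (They sum to $7.)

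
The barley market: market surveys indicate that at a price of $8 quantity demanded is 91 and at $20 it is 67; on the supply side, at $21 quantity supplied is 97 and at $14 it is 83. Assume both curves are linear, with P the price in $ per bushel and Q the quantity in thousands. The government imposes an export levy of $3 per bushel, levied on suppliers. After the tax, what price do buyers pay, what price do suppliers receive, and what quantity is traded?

Buyers pay $14.5; suppliers receive $11.5; quantity = 78.

Demand slope: (67 − 91)/(20 − 8) = -2, so Qd = 107 − 2P.
Supply slope: (83 − 97)/(14 − 21) = 2, so Qs = 2P + 55.
Before the tax: set 107 − 2P = 2P + 55 → P* = $13, Q* = 81.
With the tax collected from suppliers, supply shifts: Qs = 2(P − 3) + 55.
Solving gives Q = 78 with buyers paying $14.5 and suppliers receiving $11.5 (the $3 wedge).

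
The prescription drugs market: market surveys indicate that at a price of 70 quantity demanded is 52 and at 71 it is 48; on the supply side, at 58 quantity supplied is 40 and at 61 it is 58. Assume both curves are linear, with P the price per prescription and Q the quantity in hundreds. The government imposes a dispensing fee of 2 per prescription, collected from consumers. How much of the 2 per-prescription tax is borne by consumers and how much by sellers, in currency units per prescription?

Consumers bear 1.2 per prescription; sellers bear 0.8 per prescription.

Demand slope: (48 − 52)/(71 − 70) = -4, so Qd = 332 − 4P.
Supply slope: (58 − 40)/(61 − 58) = 6, so Qs = 6P − 308.
Without the tax, 332 − 4P = 6P − 308 gives 10P = 640, so P* = 64 and Q* = 76.
With the tax collected from consumers, demand (in seller-price terms) shifts: Qd = 332 − 4(P + 2).
New equilibrium: consumers pay 65.2, sellers receive 63.2, Q = 71.2. (Wedge: Pb − Ps = 2.)
Burden on consumers: 1.2; on sellers: 0.8. (They sum to 2.)
The less price-elastic side of the market bears the larger share of a per-unit tax.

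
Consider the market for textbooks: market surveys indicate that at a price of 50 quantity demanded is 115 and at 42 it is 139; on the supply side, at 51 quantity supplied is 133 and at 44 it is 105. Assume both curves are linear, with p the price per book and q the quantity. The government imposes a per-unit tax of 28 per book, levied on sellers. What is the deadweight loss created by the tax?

Deadweight loss = 672.

Demand slope: (139 − 115)/(42 − 50) = -3, so qd = 265 − 3p.
Supply slope: (105 − 133)/(44 − 51) = 4, so qs = 4p − 71.
Without the tax, 265 − 3p = 4p − 71 gives 7p = 336, so p* = 48 and q* = 121.
With the tax collected from sellers, supply shifts: qs = 4(p − 28) − 71.
Solving gives q = 73 with consumers paying 64 and sellers receiving 36 (the 28 wedge).
Quantity falls by |ΔQ| = |121 − 73| = 48.
DWL = ½ · t · |ΔQ| = ½ · 28 · 48 = 672.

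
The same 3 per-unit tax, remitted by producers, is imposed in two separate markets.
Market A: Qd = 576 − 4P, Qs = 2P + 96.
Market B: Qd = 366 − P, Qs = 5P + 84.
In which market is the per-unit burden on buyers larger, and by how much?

Market B, by 1.5.

Market A: pre-tax P* = 80, Q* = 256; post-tax Q = 252; per-unit burden on buyers = 1.
Market B: pre-tax P* = 47, Q* = 319; post-tax Q = 316.5; per-unit burden on buyers = 2.5.
Difference: 1 vs 2.5 → market B is larger by 1.5.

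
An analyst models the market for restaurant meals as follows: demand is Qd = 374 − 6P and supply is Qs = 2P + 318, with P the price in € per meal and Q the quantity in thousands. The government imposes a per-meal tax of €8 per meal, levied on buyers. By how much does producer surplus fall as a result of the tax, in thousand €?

Before the tax: set 374 − 6P = 2P + 318 → P* = €7, Q* = 332.
With the tax collected from buyers, demand (in seller-price terms) shifts: Qd = 374 − 6(P + 8).
Solving gives Q = 320 with buyers paying €9 and sellers receiving €1 (the €8 wedge).
ΔPS is the trapezoid between Q = 320 and Q = 332 of height €6: ½ · (332 + 320) · 6 = €1956.

Producer surplus falls by €1956 thousand.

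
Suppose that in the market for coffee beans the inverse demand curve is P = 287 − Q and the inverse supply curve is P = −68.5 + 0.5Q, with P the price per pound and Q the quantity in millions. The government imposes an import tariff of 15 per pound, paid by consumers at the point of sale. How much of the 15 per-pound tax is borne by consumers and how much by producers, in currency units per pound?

Consumers bear 10 per pound; producers bear 5 per pound.

Rewrite in direct form: Qd = 287 − P and Qs = 2P + 137.
Before the tax: set 287 − P = 2P + 137 → P* = 50, Q* = 237.
With the tax collected from consumers, demand (in seller-price terms) shifts: Qd = 287 − (P + 15).
New equilibrium: consumers pay 60, producers receive 45, Q = 227. (Wedge: Pb − Ps = 15.)
Burden on consumers: 10; on producers: 5. (They sum to 15.)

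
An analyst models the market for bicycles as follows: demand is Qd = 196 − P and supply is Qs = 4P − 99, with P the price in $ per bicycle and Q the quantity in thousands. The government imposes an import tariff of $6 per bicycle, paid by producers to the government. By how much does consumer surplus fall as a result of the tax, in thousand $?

Consumer surplus falls by $646.08 thousand.

Without the tax, 196 − P = 4P − 99 gives 5P = 295, so P* = $59 and Q* = 137.
With the tax collected from producers, supply shifts: Qs = 4(P − 6) − 99.
New equilibrium: buyers pay $63.8, producers receive $57.8, Q = 132.2. (Wedge: Pb − Ps = 6.)
ΔCS is the trapezoid between Q = 132.2 and Q = 137 of height $4.8: ½ · (137 + 132.2) · 4.8 = $646.08.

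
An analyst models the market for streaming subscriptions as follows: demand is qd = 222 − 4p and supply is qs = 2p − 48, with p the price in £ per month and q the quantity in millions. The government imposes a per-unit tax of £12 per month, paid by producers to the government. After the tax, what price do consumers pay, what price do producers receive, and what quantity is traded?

Consumers pay £49; producers receive £37; quantity = 26.

Before the tax: set 222 − 4p = 2p − 48 → p* = £45, q* = 42.
With the tax collected from producers, supply shifts: qs = 2(p − 12) − 48.
Solving gives q = 26 with consumers paying £49 and producers receiving £37 (the £12 wedge).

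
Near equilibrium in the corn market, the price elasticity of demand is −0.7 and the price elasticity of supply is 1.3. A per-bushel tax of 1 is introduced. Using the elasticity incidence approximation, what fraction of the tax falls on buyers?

Buyers' share ≈ 0.65.

Incidence ratio: buyers' share ≈ εs / (εs + |εd|) = 1.3 / (1.3 + 0.7) = 0.65.
Supply is the more elastic side, so buyers bear the larger share.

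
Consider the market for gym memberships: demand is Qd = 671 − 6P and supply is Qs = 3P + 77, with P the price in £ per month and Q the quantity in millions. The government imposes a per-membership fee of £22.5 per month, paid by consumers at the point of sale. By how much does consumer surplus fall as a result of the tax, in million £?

Consumer surplus falls by £1893.75 million.

Without the tax, 671 − 6P = 3P + 77 gives 9P = 594, so P* = £66 and Q* = 275.
With the tax collected from consumers, demand (in seller-price terms) shifts: Qd = 671 − 6(P + 22.5).
New equilibrium: consumers pay £73.5, sellers receive £51, Q = 230. (Wedge: Pb − Ps = 22.5.)
ΔCS is the trapezoid between Q = 230 and Q = 275 of height £7.5: ½ · (275 + 230) · 7.5 = £1893.75.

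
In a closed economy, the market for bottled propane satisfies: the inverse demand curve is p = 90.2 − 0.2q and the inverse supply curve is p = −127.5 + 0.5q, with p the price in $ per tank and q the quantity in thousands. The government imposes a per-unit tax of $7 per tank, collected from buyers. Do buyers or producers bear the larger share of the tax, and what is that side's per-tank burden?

Rewrite in direct form: qd = 451 − 5p and qs = 2p + 255.
Without the tax, 451 − 5p = 2p + 255 gives 7p = 196, so p* = $28 and q* = 311.
With the tax collected from buyers, demand (in seller-price terms) shifts: qd = 451 − 5(p + 7).
New equilibrium: buyers pay $30, producers receive $23, q = 301. (Wedge: pb − ps = 7.)
Per-tank burden: buyers $2, producers $5.
Producers take the larger share because supply is less price-elastic here (demand slope 5 vs supply slope 2).

Producers bear the larger share: $5 per tank.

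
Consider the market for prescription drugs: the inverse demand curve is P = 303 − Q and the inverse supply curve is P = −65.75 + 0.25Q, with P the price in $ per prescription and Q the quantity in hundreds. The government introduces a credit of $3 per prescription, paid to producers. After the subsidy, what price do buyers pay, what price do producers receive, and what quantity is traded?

Inverting to Q(P) form: Qd = 303 − P; Qs = 4P + 263.
Without the subsidy, 303 − P = 4P + 263 gives 5P = 40, so P* = $8 and Q* = 295.
With a per-unit subsidy paid to producers, each receives P + 3 per unit sold, so supply becomes Qs = 4(P + 3) + 263.
New equilibrium: buyers pay $5.6, producers receive $8.6, Q = 297.4. (Wedge: Pb − Ps = −3.)

Buyers pay $5.6; producers receive $8.6; quantity = 297.4.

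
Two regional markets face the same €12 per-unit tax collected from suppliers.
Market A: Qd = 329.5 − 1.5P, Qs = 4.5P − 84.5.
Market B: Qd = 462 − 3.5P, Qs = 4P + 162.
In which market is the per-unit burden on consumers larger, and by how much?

Market A: pre-tax P* = €69, Q* = 226; post-tax Q = 212.5; per-unit burden on consumers = €9.
Market B: pre-tax P* = €40, Q* = 322; post-tax Q = 299.6; per-unit burden on consumers = €6.4.
Difference: €9 vs €6.4 → market A is larger by €2.6.

Market A, by €2.6.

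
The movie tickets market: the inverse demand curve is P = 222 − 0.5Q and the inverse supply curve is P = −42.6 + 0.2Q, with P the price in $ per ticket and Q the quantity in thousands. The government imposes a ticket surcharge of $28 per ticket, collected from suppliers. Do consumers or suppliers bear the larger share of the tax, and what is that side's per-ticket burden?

Rewrite in direct form: Qd = 444 − 2P and Qs = 5P + 213.
Without the tax, 444 − 2P = 5P + 213 gives 7P = 231, so P* = $33 and Q* = 378.
With the tax collected from suppliers, supply shifts: Qs = 5(P − 28) + 213.
New equilibrium: consumers pay $53, suppliers receive $25, Q = 338. (Wedge: Pb − Ps = 28.)
Per-ticket burden: consumers $20, suppliers $8.
Consumers take the larger share because demand is less price-elastic here (demand slope 2 vs supply slope 5).

Consumers bear the larger share: $20 per ticket.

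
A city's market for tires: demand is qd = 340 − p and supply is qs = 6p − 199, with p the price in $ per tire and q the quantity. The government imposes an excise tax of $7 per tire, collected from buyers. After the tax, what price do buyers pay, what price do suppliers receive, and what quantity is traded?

Before the tax: set 340 − p = 6p − 199 → p* = $77, q* = 263.
With the tax collected from buyers, demand (in seller-price terms) shifts: qd = 340 − (p + 7).
New equilibrium: buyers pay $83, suppliers receive $76, q = 257. (Wedge: pb − ps = 7.)
The less price-elastic side of the market bears the larger share of a per-unit tax.

Buyers pay $83; suppliers receive $76; quantity = 257.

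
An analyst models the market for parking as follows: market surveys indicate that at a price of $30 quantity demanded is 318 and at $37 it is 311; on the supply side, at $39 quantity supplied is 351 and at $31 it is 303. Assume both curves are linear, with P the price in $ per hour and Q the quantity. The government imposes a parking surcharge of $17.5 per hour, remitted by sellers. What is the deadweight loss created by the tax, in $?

Deadweight loss = $131.25.

Demand slope: (311 − 318)/(37 − 30) = -1, so Qd = 348 − P.
Supply slope: (303 − 351)/(31 − 39) = 6, so Qs = 6P + 117.
Before the tax: set 348 − P = 6P + 117 → P* = $33, Q* = 315.
With the tax collected from sellers, supply shifts: Qs = 6(P − 17.5) + 117.
New equilibrium: consumers pay $48, sellers receive $30.5, Q = 300. (Wedge: Pb − Ps = 17.5.)
Quantity falls by |ΔQ| = |315 − 300| = 15.
DWL = ½ · t · |ΔQ| = ½ · 17.5 · 15 = $131.25.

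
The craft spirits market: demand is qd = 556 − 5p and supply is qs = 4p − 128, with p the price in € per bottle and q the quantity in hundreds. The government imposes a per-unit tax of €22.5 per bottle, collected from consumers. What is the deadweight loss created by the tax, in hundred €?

Deadweight loss = €562.5 hundred.

Before the tax: set 556 − 5p = 4p − 128 → p* = €76, q* = 176.
With the tax collected from consumers, demand (in seller-price terms) shifts: qd = 556 − 5(p + 22.5).
Solving gives q = 126 with consumers paying €86 and suppliers receiving €63.5 (the €22.5 wedge).
Quantity falls by |ΔQ| = |176 − 126| = 50.
DWL = ½ · t · |ΔQ| = ½ · 22.5 · 50 = €562.5.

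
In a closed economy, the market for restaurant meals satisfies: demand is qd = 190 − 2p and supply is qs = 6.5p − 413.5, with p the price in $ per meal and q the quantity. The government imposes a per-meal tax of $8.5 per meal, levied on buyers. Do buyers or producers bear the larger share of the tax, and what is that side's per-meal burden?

Buyers bear the larger share: $6.5 per meal.

Without the tax, 190 − 2p = 6.5p − 413.5 gives 8.5p = 603.5, so p* = $71 and q* = 48.
With the tax collected from buyers, demand (in seller-price terms) shifts: qd = 190 − 2(p + 8.5).
Solving gives q = 35 with buyers paying $77.5 and producers receiving $69 (the $8.5 wedge).
Per-meal burden: buyers $6.5, producers $2.
Buyers take the larger share because demand is less price-elastic here (demand slope 2 vs supply slope 6.5).
The less price-elastic side of the market bears the larger share of a per-unit tax.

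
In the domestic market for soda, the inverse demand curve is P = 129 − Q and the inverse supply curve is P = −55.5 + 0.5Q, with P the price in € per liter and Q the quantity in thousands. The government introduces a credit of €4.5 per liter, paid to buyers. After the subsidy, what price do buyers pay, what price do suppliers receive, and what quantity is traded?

Inverting to Q(P) form: Qd = 129 − P; Qs = 2P + 111.
Before the subsidy: set 129 − P = 2P + 111 → P* = €6, Q* = 123.
With a per-unit subsidy paid to buyers, each effectively pays P − 4.5, so demand becomes Qd = 129 − (P − 4.5).
Solving gives Q = 126 with buyers paying €3 and suppliers receiving €7.5 (the €4.5 wedge).

Buyers pay €3; suppliers receive €7.5; quantity = 126.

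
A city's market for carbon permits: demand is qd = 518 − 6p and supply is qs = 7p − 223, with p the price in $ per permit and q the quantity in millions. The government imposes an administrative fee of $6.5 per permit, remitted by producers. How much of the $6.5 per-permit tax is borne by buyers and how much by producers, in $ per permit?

Without the tax, 518 − 6p = 7p − 223 gives 13p = 741, so p* = $57 and q* = 176.
With the tax collected from producers, supply shifts: qs = 7(p − 6.5) − 223.
New equilibrium: buyers pay $60.5, producers receive $54, q = 155. (Wedge: pb − ps = 6.5.)
Burden on buyers: $3.5; on producers: $3. (They sum to $6.5.)
The less price-elastic side of the market bears the larger share of a per-unit tax.

Buyers bear $3.5 per permit; producers bear $3 per permit.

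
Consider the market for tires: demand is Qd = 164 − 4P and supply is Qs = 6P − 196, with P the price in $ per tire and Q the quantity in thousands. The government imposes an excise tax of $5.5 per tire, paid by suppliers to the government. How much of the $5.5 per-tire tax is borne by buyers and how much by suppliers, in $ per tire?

Buyers bear $3.3 per tire; suppliers bear $2.2 per tire.

Before the tax: set 164 − 4P = 6P − 196 → P* = $36, Q* = 20.
With the tax collected from suppliers, supply shifts: Qs = 6(P − 5.5) − 196.
Solving gives Q = 6.8 with buyers paying $39.3 and suppliers receiving $33.8 (the $5.5 wedge).
Burden on buyers: $3.3; on suppliers: $2.2. (They sum to $5.5.)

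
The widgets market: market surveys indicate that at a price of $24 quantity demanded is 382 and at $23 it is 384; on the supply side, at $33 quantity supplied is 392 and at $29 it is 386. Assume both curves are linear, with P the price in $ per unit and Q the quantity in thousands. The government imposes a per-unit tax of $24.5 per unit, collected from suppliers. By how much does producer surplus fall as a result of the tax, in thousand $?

Demand slope: (384 − 382)/(23 − 24) = -2, so Qd = 430 − 2P.
Supply slope: (386 − 392)/(29 − 33) = 1.5, so Qs = 1.5P + 342.5.
Before the tax: set 430 − 2P = 1.5P + 342.5 → P* = $25, Q* = 380.
With the tax collected from suppliers, supply shifts: Qs = 1.5(P − 24.5) + 342.5.
Solving gives Q = 359 with buyers paying $35.5 and suppliers receiving $11 (the $24.5 wedge).
ΔPS is the trapezoid between Q = 359 and Q = 380 of height $14: ½ · (380 + 359) · 14 = $5173.

Producer surplus falls by $5173 thousand.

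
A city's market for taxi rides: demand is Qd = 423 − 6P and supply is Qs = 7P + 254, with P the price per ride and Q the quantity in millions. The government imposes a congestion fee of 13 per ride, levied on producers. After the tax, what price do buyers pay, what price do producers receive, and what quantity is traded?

Before the tax: set 423 − 6P = 7P + 254 → P* = 13, Q* = 345.
With the tax collected from producers, supply shifts: Qs = 7(P − 13) + 254.
New equilibrium: buyers pay 20, producers receive 7, Q = 303. (Wedge: Pb − Ps = 13.)

Buyers pay 20; producers receive 7; quantity = 303.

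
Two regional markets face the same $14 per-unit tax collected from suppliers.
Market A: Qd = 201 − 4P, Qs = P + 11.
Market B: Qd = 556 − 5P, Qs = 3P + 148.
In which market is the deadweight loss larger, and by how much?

Market A: pre-tax P* = $38, Q* = 49; post-tax Q = 37.8; deadweight loss = $78.4.
Market B: pre-tax P* = $51, Q* = 301; post-tax Q = 274.75; deadweight loss = $183.75.
Difference: $78.4 vs $183.75 → market B is larger by $105.35.

Market B, by $105.35.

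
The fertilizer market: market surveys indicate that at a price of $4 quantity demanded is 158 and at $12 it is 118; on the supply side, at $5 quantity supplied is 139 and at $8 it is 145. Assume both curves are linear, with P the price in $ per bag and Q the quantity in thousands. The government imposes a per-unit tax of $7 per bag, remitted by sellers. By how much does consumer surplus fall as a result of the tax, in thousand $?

Consumer surplus falls by $276 thousand.

Demand slope: (118 − 158)/(12 − 4) = -5, so Qd = 178 − 5P.
Supply slope: (145 − 139)/(8 − 5) = 2, so Qs = 2P + 129.
Before the tax: set 178 − 5P = 2P + 129 → P* = $7, Q* = 143.
With the tax collected from sellers, supply shifts: Qs = 2(P − 7) + 129.
Solving gives Q = 133 with consumers paying $9 and sellers receiving $2 (the $7 wedge).
ΔCS is the trapezoid between Q = 133 and Q = 143 of height $2: ½ · (143 + 133) · 2 = $276.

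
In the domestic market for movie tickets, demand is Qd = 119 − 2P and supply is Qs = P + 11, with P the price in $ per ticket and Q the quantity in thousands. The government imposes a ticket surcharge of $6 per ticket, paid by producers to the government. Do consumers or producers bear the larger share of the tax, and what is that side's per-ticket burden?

Without the tax, 119 − 2P = P + 11 gives 3P = 108, so P* = $36 and Q* = 47.
With the tax collected from producers, supply shifts: Qs = (P − 6) + 11.
Solving gives Q = 43 with consumers paying $38 and producers receiving $32 (the $6 wedge).
Per-ticket burden: consumers $2, producers $4.
Producers take the larger share because supply is less price-elastic here (demand slope 2 vs supply slope 1).

Producers bear the larger share: $4 per ticket.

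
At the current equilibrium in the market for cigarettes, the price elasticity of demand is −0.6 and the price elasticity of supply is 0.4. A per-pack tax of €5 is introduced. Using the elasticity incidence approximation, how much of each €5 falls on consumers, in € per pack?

Incidence ratio: consumers' share ≈ εs / (εs + |εd|) = 0.4 / (0.4 + 0.6) = 0.4.
So consumers bear ≈ 0.4 × €5 = €2; producers bear €3.

Consumers bear ≈ €2 per pack.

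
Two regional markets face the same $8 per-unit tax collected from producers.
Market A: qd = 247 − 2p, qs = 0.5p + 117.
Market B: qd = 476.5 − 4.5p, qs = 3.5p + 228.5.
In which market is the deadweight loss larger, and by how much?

Market B, by $50.2.

Market A: pre-tax p* = $52, q* = 143; post-tax q = 139.8; deadweight loss = $12.8.
Market B: pre-tax p* = $31, q* = 337; post-tax q = 321.25; deadweight loss = $63.
Difference: $12.8 vs $63 → market B is larger by $50.2.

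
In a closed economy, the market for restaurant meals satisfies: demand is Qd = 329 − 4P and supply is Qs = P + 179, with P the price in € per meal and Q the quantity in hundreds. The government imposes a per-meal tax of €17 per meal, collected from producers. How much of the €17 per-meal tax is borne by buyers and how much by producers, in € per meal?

Without the tax, 329 − 4P = P + 179 gives 5P = 150, so P* = €30 and Q* = 209.
With the tax collected from producers, supply shifts: Qs = (P − 17) + 179.
New equilibrium: buyers pay €33.4, producers receive €16.4, Q = 195.4. (Wedge: Pb − Ps = 17.)
Burden on buyers: €3.4; on producers: €13.6. (They sum to €17.)

Buyers bear €3.4 per meal; producers bear €13.6 per meal.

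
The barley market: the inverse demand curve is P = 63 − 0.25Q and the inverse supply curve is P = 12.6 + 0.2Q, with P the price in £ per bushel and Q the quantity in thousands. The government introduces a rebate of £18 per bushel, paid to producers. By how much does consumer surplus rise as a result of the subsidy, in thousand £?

Consumer surplus rises by £1320 thousand.

Rewrite in direct form: Qd = 252 − 4P and Qs = 5P − 63.
Without the subsidy, 252 − 4P = 5P − 63 gives 9P = 315, so P* = £35 and Q* = 112.
With a per-unit subsidy paid to producers, each receives P + 18 per unit sold, so supply becomes Qs = 5(P + 18) − 63.
New equilibrium: buyers pay £25, producers receive £43, Q = 152. (Wedge: Pb − Ps = −18.)
ΔCS is the trapezoid between Q = 152 and Q = 112 of height £10: ½ · (112 + 152) · 10 = £1320.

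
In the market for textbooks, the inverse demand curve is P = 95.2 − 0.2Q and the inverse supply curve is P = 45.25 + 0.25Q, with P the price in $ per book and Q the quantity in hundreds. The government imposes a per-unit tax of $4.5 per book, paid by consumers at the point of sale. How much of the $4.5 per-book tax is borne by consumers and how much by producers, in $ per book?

Inverting to Q(P) form: Qd = 476 − 5P; Qs = 4P − 181.
Before the tax: set 476 − 5P = 4P − 181 → P* = $73, Q* = 111.
With the tax collected from consumers, demand (in seller-price terms) shifts: Qd = 476 − 5(P + 4.5).
New equilibrium: consumers pay $75, producers receive $70.5, Q = 101. (Wedge: Pb − Ps = 4.5.)
Burden on consumers: $2; on producers: $2.5. (They sum to $4.5.)

Consumers bear $2 per book; producers bear $2.5 per book.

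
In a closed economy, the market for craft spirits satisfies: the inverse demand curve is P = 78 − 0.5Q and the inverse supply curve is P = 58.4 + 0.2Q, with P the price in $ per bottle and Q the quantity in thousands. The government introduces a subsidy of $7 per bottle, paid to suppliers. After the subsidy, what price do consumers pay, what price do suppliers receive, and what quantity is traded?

Consumers pay $59; suppliers receive $66; quantity = 38.

Inverting to Q(P) form: Qd = 156 − 2P; Qs = 5P − 292.
Without the subsidy, 156 − 2P = 5P − 292 gives 7P = 448, so P* = $64 and Q* = 28.
With a per-unit subsidy paid to suppliers, each receives P + 7 per unit sold, so supply becomes Qs = 5(P + 7) − 292.
Solving gives Q = 38 with consumers paying $59 and suppliers receiving $66 (the $7 wedge).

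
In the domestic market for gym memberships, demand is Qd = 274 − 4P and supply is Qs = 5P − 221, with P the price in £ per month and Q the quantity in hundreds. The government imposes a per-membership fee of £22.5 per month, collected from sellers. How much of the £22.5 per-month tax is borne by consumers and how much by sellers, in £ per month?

Before the tax: set 274 − 4P = 5P − 221 → P* = £55, Q* = 54.
With the tax collected from sellers, supply shifts: Qs = 5(P − 22.5) − 221.
New equilibrium: consumers pay £67.5, sellers receive £45, Q = 4. (Wedge: Pb − Ps = 22.5.)
Burden on consumers: £12.5; on sellers: £10. (They sum to £22.5.)

Consumers bear £12.5 per month; sellers bear £10 per month.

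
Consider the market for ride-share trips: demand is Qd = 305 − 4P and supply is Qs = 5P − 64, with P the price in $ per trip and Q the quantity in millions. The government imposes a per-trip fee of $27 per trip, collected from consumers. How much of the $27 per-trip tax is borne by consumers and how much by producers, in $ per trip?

Consumers bear $15 per trip; producers bear $12 per trip.

Without the tax, 305 − 4P = 5P − 64 gives 9P = 369, so P* = $41 and Q* = 141.
With the tax collected from consumers, demand (in seller-price terms) shifts: Qd = 305 − 4(P + 27).
New equilibrium: consumers pay $56, producers receive $29, Q = 81. (Wedge: Pb − Ps = 27.)
Burden on consumers: $15; on producers: $12. (They sum to $27.)
The less price-elastic side of the market bears the larger share of a per-unit tax.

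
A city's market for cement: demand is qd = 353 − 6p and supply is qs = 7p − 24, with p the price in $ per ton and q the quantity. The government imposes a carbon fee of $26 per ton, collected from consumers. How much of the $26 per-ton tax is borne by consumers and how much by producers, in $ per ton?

Consumers bear $14 per ton; producers bear $12 per ton.

Without the tax, 353 − 6p = 7p − 24 gives 13p = 377, so p* = $29 and q* = 179.
With the tax collected from consumers, demand (in seller-price terms) shifts: qd = 353 − 6(p + 26).
New equilibrium: consumers pay $43, producers receive $17, q = 95. (Wedge: pb − ps = 26.)
Burden on consumers: $14; on producers: $12. (They sum to $26.)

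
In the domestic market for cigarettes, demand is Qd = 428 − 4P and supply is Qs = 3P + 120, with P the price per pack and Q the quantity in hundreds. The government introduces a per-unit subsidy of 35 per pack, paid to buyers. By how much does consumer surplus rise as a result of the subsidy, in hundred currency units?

Consumer surplus rises by 4230 hundred.

Without the subsidy, 428 − 4P = 3P + 120 gives 7P = 308, so P* = 44 and Q* = 252.
With a per-unit subsidy paid to buyers, each effectively pays P − 35, so demand becomes Qd = 428 − 4(P − 35).
New equilibrium: buyers pay 29, sellers receive 64, Q = 312. (Wedge: Pb − Ps = −35.)
ΔCS is the trapezoid between Q = 312 and Q = 252 of height 15: ½ · (252 + 312) · 15 = 4230.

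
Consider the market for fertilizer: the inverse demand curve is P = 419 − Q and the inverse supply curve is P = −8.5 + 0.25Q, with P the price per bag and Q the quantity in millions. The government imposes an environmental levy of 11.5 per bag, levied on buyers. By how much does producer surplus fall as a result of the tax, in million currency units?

Inverting to Q(P) form: Qd = 419 − P; Qs = 4P + 34.
Without the tax, 419 − P = 4P + 34 gives 5P = 385, so P* = 77 and Q* = 342.
With the tax collected from buyers, demand (in seller-price terms) shifts: Qd = 419 − (P + 11.5).
Solving gives Q = 332.8 with buyers paying 86.2 and sellers receiving 74.7 (the 11.5 wedge).
ΔPS is the trapezoid between Q = 332.8 and Q = 342 of height 2.3: ½ · (342 + 332.8) · 2.3 = 776.02.

Producer surplus falls by 776.02 million.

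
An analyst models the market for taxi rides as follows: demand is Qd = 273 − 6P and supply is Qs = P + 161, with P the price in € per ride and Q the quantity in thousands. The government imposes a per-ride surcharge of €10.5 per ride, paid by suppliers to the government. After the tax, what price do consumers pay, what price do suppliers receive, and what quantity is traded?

Without the tax, 273 − 6P = P + 161 gives 7P = 112, so P* = €16 and Q* = 177.
With the tax collected from suppliers, supply shifts: Qs = (P − 10.5) + 161.
New equilibrium: consumers pay €17.5, suppliers receive €7, Q = 168. (Wedge: Pb − Ps = 10.5.)
The less price-elastic side of the market bears the larger share of a per-unit tax.

Consumers pay €17.5; suppliers receive €7; quantity = 168.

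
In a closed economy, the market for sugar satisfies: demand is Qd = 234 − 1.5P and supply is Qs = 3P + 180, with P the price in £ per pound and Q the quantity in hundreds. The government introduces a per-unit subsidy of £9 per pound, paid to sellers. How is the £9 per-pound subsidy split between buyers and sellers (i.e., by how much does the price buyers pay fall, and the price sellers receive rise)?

Before the subsidy: set 234 − 1.5P = 3P + 180 → P* = £12, Q* = 216.
With a per-unit subsidy paid to sellers, each receives P + 9 per unit sold, so supply becomes Qs = 3(P + 9) + 180.
New equilibrium: buyers pay £6, sellers receive £15, Q = 225. (Wedge: Pb − Ps = −9.)
Gain to buyers: £6; to sellers: £3. (They sum to £9.)

Buyers gain £6 per pound; sellers gain £3 per pound.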